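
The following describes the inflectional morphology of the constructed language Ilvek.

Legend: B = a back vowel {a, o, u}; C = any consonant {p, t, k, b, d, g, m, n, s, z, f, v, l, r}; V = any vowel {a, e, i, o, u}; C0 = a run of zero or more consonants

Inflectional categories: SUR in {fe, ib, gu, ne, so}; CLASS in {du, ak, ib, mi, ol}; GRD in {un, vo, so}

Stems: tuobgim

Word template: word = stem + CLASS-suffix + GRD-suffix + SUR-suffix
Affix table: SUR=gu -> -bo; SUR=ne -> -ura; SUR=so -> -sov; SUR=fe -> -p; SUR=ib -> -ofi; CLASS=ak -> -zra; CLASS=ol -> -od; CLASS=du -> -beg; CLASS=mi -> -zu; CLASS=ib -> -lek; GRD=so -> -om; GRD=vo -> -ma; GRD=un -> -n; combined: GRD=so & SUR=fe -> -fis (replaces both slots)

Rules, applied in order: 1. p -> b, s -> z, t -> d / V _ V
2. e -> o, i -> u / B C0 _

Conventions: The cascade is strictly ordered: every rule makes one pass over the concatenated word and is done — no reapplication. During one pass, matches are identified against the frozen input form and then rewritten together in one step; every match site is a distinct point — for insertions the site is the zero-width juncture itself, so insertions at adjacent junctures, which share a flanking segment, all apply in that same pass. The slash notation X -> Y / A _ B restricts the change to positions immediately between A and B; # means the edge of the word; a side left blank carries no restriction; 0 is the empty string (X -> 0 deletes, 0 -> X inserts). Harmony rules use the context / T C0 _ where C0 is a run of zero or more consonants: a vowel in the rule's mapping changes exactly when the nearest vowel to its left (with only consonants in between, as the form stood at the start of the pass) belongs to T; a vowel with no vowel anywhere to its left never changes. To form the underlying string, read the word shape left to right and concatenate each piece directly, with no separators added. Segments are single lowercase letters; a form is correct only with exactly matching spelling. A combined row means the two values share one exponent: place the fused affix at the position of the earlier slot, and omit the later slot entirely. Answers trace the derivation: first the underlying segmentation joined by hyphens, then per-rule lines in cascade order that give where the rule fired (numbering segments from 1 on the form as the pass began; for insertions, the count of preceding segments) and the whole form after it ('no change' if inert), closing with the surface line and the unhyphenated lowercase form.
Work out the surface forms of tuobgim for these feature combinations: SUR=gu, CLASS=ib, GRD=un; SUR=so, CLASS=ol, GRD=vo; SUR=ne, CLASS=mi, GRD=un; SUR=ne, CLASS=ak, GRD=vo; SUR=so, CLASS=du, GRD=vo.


cell SUR=gu, CLASS=ib, GRD=un:
underlying: tuobgim-lek-n-bo
1. p -> b, s -> z, t -> d / V _ V: no change
2. e -> o, i -> u / B C0 _: fires at position(s) 6: tuobgumleknbo
surface: tuobgumleknbo

cell SUR=so, CLASS=ol, GRD=vo:
underlying: tuobgim-od-ma-sov
1. p -> b, s -> z, t -> d / V _ V: fires at position(s) 12: tuobgimodmazov
2. e -> o, i -> u / B C0 _: fires at position(s) 6: tuobgumodmazov
surface: tuobgumodmazov

cell SUR=ne, CLASS=mi, GRD=un:
underlying: tuobgim-zu-n-ura
1. p -> b, s -> z, t -> d / V _ V: no change
2. e -> o, i -> u / B C0 _: fires at position(s) 6: tuobgumzunura
surface: tuobgumzunura

cell SUR=ne, CLASS=ak, GRD=vo:
underlying: tuobgim-zra-ma-ura
1. p -> b, s -> z, t -> d / V _ V: no change
2. e -> o, i -> u / B C0 _: fires at position(s) 6: tuobgumzramaura
surface: tuobgumzramaura

cell SUR=so, CLASS=du, GRD=vo:
underlying: tuobgim-beg-ma-sov
1. p -> b, s -> z, t -> d / V _ V: fires at position(s) 13: tuobgimbegmazov
2. e -> o, i -> u / B C0 _: fires at position(s) 6: tuobgumbegmazov
surface: tuobgumbegmazov


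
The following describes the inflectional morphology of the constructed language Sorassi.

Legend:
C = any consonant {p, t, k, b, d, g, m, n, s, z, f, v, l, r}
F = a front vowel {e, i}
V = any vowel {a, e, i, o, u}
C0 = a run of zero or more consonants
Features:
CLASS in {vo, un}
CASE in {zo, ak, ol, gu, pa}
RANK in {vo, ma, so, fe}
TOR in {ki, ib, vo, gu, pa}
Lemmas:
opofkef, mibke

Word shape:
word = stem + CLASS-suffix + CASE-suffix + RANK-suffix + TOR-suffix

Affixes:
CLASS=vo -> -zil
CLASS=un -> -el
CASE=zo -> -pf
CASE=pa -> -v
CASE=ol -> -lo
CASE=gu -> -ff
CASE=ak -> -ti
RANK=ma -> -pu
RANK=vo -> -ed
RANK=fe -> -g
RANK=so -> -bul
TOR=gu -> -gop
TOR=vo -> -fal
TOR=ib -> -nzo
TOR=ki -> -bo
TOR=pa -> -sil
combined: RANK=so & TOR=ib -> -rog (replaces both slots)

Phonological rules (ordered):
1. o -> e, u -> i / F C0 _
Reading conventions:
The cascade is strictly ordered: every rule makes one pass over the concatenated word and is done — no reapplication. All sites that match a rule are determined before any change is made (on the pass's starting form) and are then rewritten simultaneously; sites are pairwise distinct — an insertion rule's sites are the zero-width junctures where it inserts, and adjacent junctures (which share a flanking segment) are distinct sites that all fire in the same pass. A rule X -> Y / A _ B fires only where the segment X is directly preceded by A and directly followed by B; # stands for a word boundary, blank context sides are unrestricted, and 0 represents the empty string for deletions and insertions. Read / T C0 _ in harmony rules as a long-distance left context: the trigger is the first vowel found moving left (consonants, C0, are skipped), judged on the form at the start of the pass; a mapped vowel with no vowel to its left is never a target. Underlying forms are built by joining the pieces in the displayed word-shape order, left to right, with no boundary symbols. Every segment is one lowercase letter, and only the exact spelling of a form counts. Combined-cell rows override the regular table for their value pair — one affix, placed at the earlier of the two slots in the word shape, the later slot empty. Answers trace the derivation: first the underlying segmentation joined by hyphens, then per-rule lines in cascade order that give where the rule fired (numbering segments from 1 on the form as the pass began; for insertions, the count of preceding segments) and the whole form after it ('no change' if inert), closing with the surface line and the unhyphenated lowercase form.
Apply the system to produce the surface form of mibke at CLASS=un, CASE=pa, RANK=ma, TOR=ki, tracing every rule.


underlying: mibke-el-v-pu-bo
1. o -> e, u -> i / F C0 _: fires at position(s) 10: mibkeelvpibo
surface: mibkeelvpibo


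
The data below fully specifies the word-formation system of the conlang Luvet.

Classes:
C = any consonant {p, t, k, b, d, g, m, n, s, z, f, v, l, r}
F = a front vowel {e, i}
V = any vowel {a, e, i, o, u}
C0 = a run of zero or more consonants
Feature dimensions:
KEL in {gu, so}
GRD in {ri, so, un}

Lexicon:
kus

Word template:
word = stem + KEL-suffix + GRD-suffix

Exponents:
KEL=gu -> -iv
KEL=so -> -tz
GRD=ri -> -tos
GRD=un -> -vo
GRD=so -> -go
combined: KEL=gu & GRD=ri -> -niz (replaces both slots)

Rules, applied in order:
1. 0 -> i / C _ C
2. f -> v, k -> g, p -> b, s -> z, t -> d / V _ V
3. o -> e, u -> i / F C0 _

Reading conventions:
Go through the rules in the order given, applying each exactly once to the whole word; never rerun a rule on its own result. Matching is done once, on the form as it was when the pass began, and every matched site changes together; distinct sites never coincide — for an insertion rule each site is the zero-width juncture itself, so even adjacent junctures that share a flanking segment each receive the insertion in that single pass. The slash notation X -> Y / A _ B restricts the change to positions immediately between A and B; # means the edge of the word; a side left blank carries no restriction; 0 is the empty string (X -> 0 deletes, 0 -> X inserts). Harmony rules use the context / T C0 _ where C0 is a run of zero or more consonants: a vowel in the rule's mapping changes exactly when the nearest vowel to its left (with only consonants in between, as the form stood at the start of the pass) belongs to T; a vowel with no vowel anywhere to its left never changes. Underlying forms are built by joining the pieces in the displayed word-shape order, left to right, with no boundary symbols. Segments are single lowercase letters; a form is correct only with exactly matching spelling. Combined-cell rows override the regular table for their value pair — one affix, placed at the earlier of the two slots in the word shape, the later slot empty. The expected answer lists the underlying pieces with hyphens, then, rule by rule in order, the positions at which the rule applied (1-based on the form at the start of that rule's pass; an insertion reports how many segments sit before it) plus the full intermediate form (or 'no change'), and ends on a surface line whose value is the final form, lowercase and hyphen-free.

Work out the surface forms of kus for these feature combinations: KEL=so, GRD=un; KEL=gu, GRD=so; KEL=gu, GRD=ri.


cell KEL=so, GRD=un:
underlying: kus-tz-vo
1. 0 -> i / C _ C: inserts after position(s) 3, 4, 5: kusitizivo
2. f -> v, k -> g, p -> b, s -> z, t -> d / V _ V: fires at position(s) 3, 5: kuzidizivo
3. o -> e, u -> i / F C0 _: fires at position(s) 10: kuzidizive
surface: kuzidizive

cell KEL=gu, GRD=so:
underlying: kus-iv-go
1. 0 -> i / C _ C: inserts after position(s) 5: kusivigo
2. f -> v, k -> g, p -> b, s -> z, t -> d / V _ V: fires at position(s) 3: kuzivigo
3. o -> e, u -> i / F C0 _: fires at position(s) 8: kuzivige
surface: kuzivige

cell KEL=gu, GRD=ri:
underlying: kus-niz
1. 0 -> i / C _ C: inserts after position(s) 3: kusiniz
2. f -> v, k -> g, p -> b, s -> z, t -> d / V _ V: fires at position(s) 3: kuziniz
3. o -> e, u -> i / F C0 _: no change
surface: kuziniz


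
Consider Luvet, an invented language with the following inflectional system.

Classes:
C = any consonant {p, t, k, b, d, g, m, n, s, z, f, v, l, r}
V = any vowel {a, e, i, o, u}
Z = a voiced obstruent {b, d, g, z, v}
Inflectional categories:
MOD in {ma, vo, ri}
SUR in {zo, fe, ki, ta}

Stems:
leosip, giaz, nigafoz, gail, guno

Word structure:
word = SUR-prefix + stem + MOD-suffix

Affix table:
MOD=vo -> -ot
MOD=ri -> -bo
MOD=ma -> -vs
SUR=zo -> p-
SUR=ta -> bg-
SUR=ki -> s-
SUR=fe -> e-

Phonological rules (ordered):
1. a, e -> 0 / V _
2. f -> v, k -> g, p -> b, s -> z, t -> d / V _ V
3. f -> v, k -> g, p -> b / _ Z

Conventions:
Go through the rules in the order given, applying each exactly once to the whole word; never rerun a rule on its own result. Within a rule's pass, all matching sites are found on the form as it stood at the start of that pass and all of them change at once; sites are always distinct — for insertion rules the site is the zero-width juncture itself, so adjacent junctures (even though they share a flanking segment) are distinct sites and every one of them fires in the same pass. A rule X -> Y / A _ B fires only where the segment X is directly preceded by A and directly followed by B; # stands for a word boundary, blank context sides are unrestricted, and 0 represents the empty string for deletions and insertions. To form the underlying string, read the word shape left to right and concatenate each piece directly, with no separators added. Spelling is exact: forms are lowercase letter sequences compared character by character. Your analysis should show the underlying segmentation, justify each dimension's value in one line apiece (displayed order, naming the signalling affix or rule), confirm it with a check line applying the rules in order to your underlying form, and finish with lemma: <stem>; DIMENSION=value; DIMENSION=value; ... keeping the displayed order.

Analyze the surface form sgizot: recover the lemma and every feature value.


underlying: s-giaz-ot
MOD=vo - signalled by the affix -ot
SUR=ki - signalled by the affix s-
check: sgiazot -> sgizot -> sgizot -> sgizot
lemma: giaz; MOD=vo; SUR=ki


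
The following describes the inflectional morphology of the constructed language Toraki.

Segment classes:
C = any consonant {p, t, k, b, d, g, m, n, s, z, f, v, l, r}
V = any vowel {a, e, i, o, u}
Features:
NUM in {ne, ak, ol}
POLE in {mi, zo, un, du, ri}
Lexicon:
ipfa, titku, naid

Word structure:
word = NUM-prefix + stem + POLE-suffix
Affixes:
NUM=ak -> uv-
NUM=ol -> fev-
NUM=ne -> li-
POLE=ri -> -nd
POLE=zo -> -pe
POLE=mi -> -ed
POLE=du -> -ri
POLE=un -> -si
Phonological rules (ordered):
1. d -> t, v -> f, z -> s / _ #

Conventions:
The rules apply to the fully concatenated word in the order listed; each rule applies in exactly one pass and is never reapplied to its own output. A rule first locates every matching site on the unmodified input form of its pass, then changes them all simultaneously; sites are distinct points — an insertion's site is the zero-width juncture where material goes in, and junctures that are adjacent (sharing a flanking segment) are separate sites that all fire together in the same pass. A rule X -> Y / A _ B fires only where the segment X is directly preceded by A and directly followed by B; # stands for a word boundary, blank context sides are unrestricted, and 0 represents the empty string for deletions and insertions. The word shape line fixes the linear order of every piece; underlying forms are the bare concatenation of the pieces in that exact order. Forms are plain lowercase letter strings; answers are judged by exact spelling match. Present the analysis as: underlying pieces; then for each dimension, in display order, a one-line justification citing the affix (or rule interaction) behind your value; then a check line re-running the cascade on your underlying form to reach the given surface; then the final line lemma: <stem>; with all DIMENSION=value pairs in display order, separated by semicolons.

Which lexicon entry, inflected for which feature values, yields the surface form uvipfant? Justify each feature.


underlying: uv-ipfa-nd
NUM=ak - signalled by the affix uv-
POLE=ri - signalled by the affix -nd
check: uvipfand -> uvipfant
lemma: ipfa; NUM=ak; POLE=ri


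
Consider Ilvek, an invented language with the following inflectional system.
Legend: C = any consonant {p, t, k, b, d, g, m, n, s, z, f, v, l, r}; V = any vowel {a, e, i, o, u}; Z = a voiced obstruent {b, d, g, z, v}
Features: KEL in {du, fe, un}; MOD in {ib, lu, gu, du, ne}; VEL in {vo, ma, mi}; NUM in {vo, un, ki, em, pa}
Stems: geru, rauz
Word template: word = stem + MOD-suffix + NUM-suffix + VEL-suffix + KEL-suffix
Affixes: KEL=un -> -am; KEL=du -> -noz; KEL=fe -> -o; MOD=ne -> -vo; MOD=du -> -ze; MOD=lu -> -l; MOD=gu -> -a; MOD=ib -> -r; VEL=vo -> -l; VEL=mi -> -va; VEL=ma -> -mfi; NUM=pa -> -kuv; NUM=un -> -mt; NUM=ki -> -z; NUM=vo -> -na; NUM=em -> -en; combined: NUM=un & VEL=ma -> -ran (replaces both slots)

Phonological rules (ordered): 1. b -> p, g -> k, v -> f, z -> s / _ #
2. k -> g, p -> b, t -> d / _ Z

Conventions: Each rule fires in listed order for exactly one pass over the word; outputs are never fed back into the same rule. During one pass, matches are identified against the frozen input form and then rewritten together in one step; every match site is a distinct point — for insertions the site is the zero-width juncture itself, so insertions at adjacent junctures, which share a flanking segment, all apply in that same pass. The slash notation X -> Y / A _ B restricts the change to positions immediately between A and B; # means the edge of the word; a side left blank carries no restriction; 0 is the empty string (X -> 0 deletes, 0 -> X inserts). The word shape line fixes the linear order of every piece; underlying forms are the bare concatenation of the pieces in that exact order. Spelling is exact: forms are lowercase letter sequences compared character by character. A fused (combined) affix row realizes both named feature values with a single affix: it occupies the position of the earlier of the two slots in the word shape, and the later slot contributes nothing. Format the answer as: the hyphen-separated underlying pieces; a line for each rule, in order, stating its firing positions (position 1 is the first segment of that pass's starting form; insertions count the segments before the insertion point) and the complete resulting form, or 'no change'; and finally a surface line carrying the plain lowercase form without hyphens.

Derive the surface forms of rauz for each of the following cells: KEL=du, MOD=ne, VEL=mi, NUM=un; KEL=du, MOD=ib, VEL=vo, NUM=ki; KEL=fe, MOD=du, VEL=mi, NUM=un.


cell KEL=du, MOD=ne, VEL=mi, NUM=un:
underlying: rauz-vo-mt-va-noz
1. b -> p, g -> k, v -> f, z -> s / _ #: fires at position(s) 13: rauzvomtvanos
2. k -> g, p -> b, t -> d / _ Z: fires at position(s) 8: rauzvomdvanos
surface: rauzvomdvanos

cell KEL=du, MOD=ib, VEL=vo, NUM=ki:
underlying: rauz-r-z-l-noz
1. b -> p, g -> k, v -> f, z -> s / _ #: fires at position(s) 10: rauzrzlnos
2. k -> g, p -> b, t -> d / _ Z: no change
surface: rauzrzlnos

cell KEL=fe, MOD=du, VEL=mi, NUM=un:
underlying: rauz-ze-mt-va-o
1. b -> p, g -> k, v -> f, z -> s / _ #: no change
2. k -> g, p -> b, t -> d / _ Z: fires at position(s) 8: rauzzemdvao
surface: rauzzemdvao


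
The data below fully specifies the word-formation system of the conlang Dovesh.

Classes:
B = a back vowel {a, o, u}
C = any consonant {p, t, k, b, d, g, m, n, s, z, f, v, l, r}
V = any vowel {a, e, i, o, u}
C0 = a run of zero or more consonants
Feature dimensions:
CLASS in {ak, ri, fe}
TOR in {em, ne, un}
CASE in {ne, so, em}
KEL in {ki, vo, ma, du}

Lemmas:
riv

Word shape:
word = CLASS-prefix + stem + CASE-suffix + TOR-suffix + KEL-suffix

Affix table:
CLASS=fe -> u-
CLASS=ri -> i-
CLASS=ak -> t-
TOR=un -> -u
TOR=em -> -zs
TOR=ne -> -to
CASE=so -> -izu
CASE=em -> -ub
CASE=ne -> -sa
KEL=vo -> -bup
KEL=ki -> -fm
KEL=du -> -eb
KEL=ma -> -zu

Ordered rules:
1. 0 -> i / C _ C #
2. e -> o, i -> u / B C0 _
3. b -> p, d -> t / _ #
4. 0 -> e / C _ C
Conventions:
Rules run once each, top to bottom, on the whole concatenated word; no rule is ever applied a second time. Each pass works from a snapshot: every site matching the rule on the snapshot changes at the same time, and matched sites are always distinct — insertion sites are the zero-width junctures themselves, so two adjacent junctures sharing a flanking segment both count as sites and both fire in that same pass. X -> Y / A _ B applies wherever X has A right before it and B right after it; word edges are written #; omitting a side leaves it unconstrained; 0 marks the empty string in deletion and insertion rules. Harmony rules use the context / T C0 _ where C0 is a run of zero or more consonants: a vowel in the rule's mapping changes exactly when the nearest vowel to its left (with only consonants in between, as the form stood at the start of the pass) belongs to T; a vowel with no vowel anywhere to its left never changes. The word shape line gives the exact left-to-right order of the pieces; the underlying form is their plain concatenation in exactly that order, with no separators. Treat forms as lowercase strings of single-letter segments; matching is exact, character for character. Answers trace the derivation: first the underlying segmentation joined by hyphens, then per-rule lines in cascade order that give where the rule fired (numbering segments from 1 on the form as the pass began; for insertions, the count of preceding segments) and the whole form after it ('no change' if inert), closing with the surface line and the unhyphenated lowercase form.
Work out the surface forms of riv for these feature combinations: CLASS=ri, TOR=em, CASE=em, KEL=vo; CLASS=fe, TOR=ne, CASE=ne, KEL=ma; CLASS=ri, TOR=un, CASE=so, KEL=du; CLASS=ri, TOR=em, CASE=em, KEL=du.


cell CLASS=ri, TOR=em, CASE=em, KEL=vo:
underlying: i-riv-ub-zs-bup
1. 0 -> i / C _ C #: no change
2. e -> o, i -> u / B C0 _: no change
3. b -> p, d -> t / _ #: no change
4. 0 -> e / C _ C: inserts after position(s) 6, 7, 8: irivubezesebup
surface: irivubezesebup

cell CLASS=fe, TOR=ne, CASE=ne, KEL=ma:
underlying: u-riv-sa-to-zu
1. 0 -> i / C _ C #: no change
2. e -> o, i -> u / B C0 _: fires at position(s) 3: uruvsatozu
3. b -> p, d -> t / _ #: no change
4. 0 -> e / C _ C: inserts after position(s) 4: uruvesatozu
surface: uruvesatozu

cell CLASS=ri, TOR=un, CASE=so, KEL=du:
underlying: i-riv-izu-u-eb
1. 0 -> i / C _ C #: no change
2. e -> o, i -> u / B C0 _: fires at position(s) 9: irivizuuob
3. b -> p, d -> t / _ #: fires at position(s) 10: irivizuuop
4. 0 -> e / C _ C: no change
surface: irivizuuop

cell CLASS=ri, TOR=em, CASE=em, KEL=du:
underlying: i-riv-ub-zs-eb
1. 0 -> i / C _ C #: no change
2. e -> o, i -> u / B C0 _: fires at position(s) 9: irivubzsob
3. b -> p, d -> t / _ #: fires at position(s) 10: irivubzsop
4. 0 -> e / C _ C: inserts after position(s) 6, 7: irivubezesop
surface: irivubezesop


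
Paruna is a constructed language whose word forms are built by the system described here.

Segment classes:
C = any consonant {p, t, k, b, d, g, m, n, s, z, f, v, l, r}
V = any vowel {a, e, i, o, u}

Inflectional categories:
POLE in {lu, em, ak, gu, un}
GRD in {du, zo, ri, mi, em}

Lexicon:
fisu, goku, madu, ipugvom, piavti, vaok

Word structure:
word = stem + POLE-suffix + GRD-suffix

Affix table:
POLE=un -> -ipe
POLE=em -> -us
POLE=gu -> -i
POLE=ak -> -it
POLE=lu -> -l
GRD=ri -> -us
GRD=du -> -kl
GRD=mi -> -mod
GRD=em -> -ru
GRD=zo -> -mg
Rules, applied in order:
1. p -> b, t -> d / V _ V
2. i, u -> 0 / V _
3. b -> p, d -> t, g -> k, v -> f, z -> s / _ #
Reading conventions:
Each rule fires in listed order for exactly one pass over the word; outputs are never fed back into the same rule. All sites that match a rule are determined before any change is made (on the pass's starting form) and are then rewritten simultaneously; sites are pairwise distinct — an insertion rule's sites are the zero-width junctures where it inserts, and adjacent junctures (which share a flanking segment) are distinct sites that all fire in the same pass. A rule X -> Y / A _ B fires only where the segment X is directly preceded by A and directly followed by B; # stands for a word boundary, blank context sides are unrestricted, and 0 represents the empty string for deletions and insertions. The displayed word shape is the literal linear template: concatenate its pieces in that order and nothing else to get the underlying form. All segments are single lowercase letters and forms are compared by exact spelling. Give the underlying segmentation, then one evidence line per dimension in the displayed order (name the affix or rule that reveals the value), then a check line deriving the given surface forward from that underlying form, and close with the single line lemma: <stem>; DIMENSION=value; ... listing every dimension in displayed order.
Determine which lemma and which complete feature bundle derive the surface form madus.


underlying: madu-i-us
POLE=gu - signalled by the affix -i
GRD=ri - signalled by the affix -us
check: maduius -> maduius -> madus -> madus
lemma: madu; POLE=gu; GRD=ri


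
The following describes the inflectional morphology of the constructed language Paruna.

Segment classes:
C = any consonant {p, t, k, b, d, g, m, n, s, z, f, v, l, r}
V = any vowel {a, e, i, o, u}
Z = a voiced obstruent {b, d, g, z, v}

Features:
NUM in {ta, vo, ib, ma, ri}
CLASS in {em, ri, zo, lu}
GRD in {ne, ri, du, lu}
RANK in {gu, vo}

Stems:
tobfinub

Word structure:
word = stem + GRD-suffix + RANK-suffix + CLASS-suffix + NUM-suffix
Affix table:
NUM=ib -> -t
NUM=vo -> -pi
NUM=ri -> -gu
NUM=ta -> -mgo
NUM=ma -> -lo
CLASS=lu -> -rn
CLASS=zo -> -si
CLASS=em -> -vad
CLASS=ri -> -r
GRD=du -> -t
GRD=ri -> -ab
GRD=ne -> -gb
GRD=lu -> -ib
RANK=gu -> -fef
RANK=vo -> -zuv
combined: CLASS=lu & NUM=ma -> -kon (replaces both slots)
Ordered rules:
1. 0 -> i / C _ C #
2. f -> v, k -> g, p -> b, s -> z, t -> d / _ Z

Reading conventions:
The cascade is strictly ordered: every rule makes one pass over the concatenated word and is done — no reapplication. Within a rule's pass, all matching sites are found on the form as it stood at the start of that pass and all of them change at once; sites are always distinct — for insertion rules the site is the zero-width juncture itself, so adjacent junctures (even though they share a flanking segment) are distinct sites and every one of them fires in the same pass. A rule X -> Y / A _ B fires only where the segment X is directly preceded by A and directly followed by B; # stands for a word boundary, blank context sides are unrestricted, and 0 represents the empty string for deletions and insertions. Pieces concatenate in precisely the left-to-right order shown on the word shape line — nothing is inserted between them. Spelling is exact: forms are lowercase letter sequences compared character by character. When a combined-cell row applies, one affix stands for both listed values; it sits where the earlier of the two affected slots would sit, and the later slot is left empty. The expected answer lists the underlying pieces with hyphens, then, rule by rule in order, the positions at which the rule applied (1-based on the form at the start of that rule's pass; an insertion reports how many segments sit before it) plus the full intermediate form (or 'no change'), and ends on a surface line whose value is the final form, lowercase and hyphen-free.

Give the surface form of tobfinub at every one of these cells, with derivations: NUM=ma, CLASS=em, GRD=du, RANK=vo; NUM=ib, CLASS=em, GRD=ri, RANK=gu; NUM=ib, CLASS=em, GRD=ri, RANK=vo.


cell NUM=ma, CLASS=em, GRD=du, RANK=vo:
underlying: tobfinub-t-zuv-vad-lo
1. 0 -> i / C _ C #: no change
2. f -> v, k -> g, p -> b, s -> z, t -> d / _ Z: fires at position(s) 9: tobfinubdzuvvadlo
surface: tobfinubdzuvvadlo

cell NUM=ib, CLASS=em, GRD=ri, RANK=gu:
underlying: tobfinub-ab-fef-vad-t
1. 0 -> i / C _ C #: inserts after position(s) 16: tobfinubabfefvadit
2. f -> v, k -> g, p -> b, s -> z, t -> d / _ Z: fires at position(s) 13: tobfinubabfevvadit
surface: tobfinubabfevvadit

cell NUM=ib, CLASS=em, GRD=ri, RANK=vo:
underlying: tobfinub-ab-zuv-vad-t
1. 0 -> i / C _ C #: inserts after position(s) 16: tobfinubabzuvvadit
2. f -> v, k -> g, p -> b, s -> z, t -> d / _ Z: no change
surface: tobfinubabzuvvadit


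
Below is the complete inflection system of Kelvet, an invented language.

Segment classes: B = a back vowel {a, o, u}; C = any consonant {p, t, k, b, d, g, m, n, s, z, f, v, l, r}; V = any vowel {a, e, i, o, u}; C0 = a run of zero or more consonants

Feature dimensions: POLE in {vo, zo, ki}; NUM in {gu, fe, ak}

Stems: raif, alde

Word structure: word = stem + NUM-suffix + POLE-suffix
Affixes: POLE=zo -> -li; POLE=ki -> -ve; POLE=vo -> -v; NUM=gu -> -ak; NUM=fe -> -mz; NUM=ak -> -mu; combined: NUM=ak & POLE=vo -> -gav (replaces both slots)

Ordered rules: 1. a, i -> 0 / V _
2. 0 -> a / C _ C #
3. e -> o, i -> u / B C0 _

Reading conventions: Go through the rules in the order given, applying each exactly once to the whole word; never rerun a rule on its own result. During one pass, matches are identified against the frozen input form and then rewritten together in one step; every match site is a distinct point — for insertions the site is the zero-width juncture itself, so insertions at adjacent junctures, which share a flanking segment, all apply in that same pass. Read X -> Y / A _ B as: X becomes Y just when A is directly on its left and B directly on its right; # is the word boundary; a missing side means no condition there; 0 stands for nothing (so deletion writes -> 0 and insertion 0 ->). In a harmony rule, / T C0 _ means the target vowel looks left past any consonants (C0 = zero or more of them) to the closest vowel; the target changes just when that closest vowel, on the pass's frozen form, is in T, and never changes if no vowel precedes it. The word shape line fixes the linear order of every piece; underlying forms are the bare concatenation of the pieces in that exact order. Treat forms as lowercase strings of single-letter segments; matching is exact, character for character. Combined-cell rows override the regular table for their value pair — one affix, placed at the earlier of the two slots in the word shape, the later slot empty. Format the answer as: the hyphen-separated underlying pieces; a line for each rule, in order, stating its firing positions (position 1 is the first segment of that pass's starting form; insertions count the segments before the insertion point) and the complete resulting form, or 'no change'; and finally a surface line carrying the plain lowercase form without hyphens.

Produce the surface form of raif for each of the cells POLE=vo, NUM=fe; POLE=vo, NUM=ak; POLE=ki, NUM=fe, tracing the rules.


cell POLE=vo, NUM=fe:
underlying: raif-mz-v
1. a, i -> 0 / V _: fires at position(s) 3: rafmzv
2. 0 -> a / C _ C #: inserts after position(s) 5: rafmzav
3. e -> o, i -> u / B C0 _: no change
surface: rafmzav

cell POLE=vo, NUM=ak:
underlying: raif-gav
1. a, i -> 0 / V _: fires at position(s) 3: rafgav
2. 0 -> a / C _ C #: no change
3. e -> o, i -> u / B C0 _: no change
surface: rafgav

cell POLE=ki, NUM=fe:
underlying: raif-mz-ve
1. a, i -> 0 / V _: fires at position(s) 3: rafmzve
2. 0 -> a / C _ C #: no change
3. e -> o, i -> u / B C0 _: fires at position(s) 7: rafmzvo
surface: rafmzvo


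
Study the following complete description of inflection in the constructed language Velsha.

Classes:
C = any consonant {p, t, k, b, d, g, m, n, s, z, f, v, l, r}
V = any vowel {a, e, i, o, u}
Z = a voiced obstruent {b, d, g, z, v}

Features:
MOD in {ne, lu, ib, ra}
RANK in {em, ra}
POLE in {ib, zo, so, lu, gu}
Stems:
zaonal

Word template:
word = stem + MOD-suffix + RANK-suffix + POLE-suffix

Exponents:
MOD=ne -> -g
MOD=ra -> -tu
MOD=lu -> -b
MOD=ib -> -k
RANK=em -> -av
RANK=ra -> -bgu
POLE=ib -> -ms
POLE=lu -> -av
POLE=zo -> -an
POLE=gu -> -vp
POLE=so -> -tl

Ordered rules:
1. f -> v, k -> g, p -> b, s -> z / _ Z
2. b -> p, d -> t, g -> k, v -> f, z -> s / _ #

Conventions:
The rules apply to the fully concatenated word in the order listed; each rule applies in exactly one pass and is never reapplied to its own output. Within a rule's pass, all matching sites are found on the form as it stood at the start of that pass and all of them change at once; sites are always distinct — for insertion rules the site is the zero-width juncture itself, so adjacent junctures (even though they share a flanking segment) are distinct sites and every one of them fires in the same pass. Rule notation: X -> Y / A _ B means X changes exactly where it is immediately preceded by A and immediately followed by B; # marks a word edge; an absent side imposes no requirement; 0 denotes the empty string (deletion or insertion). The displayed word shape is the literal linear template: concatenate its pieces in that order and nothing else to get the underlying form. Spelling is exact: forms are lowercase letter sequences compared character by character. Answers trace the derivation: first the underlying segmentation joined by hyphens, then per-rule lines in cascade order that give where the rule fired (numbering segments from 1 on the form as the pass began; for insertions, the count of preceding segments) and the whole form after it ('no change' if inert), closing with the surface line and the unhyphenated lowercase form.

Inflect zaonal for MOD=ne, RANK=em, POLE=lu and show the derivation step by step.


underlying: zaonal-g-av-av
1. f -> v, k -> g, p -> b, s -> z / _ Z: no change
2. b -> p, d -> t, g -> k, v -> f, z -> s / _ #: fires at position(s) 11: zaonalgavaf
surface: zaonalgavaf


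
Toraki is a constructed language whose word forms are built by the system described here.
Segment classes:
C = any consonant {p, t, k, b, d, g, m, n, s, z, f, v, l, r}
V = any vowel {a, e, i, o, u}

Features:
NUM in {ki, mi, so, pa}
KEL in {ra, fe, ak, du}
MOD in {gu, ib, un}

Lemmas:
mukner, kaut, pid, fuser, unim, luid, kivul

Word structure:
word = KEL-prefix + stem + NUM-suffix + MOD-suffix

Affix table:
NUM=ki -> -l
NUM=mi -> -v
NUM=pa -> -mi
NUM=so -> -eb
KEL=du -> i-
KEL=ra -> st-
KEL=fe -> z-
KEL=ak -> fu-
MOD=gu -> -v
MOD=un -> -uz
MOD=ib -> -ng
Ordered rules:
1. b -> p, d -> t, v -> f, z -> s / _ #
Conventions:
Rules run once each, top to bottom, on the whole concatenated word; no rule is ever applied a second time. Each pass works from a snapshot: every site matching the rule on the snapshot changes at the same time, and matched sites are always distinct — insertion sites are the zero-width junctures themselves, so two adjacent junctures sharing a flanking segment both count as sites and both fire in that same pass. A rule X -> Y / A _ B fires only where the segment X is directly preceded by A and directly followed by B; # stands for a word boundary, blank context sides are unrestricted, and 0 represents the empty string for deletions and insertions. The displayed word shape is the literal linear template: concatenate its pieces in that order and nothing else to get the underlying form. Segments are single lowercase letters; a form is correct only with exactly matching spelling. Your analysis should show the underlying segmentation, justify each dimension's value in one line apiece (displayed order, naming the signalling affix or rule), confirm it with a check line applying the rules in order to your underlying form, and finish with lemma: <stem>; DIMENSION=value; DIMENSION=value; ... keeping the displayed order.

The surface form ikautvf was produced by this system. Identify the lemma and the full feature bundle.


underlying: i-kaut-v-v
NUM=mi - signalled by the affix -v
KEL=du - signalled by the affix i-
MOD=gu - signalled by the affix -v
check: ikautvv -> ikautvf
lemma: kaut; NUM=mi; KEL=du; MOD=gu


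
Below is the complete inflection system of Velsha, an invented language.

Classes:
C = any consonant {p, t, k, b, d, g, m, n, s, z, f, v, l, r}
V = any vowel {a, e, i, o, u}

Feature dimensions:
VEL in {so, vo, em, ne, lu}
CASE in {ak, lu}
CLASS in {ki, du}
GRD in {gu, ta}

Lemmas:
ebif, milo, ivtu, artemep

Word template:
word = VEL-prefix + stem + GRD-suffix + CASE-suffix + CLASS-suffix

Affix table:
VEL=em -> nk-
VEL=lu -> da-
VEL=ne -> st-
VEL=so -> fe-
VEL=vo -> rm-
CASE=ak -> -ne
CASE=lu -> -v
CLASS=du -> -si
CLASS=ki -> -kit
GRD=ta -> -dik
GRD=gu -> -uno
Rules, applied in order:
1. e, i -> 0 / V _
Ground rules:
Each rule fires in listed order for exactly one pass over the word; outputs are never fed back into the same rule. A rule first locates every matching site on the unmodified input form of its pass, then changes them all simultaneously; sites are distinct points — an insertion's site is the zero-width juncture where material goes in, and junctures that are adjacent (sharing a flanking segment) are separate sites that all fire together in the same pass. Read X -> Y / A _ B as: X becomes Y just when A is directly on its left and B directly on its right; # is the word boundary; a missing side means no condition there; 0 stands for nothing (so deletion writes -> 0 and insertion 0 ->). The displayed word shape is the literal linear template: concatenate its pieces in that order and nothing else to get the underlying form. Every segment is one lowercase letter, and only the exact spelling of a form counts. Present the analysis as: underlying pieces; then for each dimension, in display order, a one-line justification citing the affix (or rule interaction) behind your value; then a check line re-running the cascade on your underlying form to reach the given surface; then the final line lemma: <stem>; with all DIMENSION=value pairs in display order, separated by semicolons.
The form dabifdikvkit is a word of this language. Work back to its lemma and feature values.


underlying: da-ebif-dik-v-kit
VEL=lu - signalled by the affix da-
CASE=lu - signalled by the affix -v
CLASS=ki - signalled by the affix -kit
GRD=ta - signalled by the affix -dik
check: daebifdikvkit -> dabifdikvkit
lemma: ebif; VEL=lu; CASE=lu; CLASS=ki; GRD=ta


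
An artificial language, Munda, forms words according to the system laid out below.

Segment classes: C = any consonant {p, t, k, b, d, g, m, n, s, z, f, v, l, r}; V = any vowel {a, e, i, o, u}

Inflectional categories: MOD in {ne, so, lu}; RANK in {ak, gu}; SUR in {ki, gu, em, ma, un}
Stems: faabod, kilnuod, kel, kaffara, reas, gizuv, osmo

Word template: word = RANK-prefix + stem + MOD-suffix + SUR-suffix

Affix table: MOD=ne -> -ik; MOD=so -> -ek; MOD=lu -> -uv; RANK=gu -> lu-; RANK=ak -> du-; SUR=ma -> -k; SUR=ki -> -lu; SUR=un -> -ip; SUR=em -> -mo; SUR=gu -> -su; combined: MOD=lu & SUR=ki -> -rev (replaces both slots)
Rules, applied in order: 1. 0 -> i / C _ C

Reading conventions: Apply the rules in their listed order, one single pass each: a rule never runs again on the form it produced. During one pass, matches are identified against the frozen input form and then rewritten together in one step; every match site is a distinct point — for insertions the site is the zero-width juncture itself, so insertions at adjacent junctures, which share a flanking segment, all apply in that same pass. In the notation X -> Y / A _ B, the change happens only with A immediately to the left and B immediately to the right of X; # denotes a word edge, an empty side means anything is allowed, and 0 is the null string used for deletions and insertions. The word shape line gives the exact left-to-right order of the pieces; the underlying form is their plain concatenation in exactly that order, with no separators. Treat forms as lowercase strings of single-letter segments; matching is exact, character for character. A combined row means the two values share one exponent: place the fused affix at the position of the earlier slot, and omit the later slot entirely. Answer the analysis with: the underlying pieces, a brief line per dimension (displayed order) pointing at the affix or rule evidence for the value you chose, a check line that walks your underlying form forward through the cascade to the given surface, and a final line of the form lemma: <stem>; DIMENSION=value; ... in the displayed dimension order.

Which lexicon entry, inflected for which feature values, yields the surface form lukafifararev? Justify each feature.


underlying: lu-kaffara-rev
MOD=lu - signalled by the combined affix row
RANK=gu - signalled by the affix lu-
SUR=ki - signalled by the combined affix row
check: lukaffararev -> lukafifararev
lemma: kaffara; MOD=lu; RANK=gu; SUR=ki


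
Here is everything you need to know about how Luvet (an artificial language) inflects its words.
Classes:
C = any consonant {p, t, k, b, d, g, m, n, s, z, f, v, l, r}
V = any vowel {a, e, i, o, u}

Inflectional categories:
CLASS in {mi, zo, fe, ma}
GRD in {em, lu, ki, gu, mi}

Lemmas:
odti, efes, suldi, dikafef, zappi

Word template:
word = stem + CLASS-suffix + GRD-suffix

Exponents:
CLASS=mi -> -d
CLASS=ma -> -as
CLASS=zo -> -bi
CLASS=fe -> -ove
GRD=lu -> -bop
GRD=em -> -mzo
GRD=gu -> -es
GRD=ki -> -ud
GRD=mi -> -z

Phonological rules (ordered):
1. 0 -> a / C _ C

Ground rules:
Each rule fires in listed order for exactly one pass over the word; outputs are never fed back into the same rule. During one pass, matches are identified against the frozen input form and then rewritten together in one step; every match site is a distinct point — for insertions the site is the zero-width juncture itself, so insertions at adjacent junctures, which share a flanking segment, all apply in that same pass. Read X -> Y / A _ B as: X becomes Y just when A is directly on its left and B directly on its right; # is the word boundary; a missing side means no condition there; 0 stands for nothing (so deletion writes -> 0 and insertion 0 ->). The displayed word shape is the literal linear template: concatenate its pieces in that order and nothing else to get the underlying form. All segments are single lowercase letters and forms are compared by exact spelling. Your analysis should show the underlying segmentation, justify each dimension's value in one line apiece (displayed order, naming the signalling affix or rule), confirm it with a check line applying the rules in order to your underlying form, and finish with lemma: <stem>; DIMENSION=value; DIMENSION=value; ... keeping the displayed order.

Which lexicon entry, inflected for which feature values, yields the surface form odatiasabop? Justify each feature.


underlying: odti-as-bop
CLASS=ma - signalled by the affix -as
GRD=lu - signalled by the affix -bop
check: odtiasbop -> odatiasabop
lemma: odti; CLASS=ma; GRD=lu
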